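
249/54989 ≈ 0.00453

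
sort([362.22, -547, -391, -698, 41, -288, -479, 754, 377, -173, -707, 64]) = [-707, -698, -547, -479, -391, -288, -173, 41, 64, 362.22, 377, 754]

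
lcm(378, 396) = 8316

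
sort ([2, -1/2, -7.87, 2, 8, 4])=[-7.87, -1/2, 2, 2, 4, 8]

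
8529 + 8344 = 16873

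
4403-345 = 4058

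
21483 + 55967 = 77450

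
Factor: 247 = 13^1*19^1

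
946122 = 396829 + 549293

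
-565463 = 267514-832977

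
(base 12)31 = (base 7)52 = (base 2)100101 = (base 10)37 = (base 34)13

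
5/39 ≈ 0.128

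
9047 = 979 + 8068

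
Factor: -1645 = -1 * 5^1 * 7^1 * 47^1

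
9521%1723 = 906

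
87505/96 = 911 + 49/96 ≈ 911.51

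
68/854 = 34/427 ≈ 0.0796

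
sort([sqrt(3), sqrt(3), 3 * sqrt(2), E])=[sqrt(3), sqrt(3), E, 3 * sqrt(2)]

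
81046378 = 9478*8551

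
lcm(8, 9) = 72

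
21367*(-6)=-128202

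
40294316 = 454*88754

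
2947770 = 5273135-2325365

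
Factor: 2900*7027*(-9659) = -1*2^2*5^2*13^1*29^1*743^1*7027^1 = -196833999700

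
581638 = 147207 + 434431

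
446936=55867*8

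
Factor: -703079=-1*13^1*54083^1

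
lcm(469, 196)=13132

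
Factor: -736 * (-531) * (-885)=-1 * 2^5 * 3^3 * 5^1 * 23^1 * 59^2=-345872160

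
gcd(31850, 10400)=650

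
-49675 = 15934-65609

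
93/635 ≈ 0.146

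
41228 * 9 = 371052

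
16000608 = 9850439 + 6150169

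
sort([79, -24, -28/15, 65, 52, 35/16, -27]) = [-27, -24, -28/15, 35/16, 52, 65, 79]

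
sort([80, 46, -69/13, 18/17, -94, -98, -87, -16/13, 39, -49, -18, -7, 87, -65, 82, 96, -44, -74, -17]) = [-98, -94, -87, -74, -65, -49, -44, -18, -17, -7, -69/13, -16/13, 18/17, 39, 46, 80, 82, 87, 96]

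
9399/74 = 127 + 1/74 ≈ 127.01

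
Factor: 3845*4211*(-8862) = -1*2^1*3^1*5^1*7^1*211^1*769^1*4211^1 = -143487256290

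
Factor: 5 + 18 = 23^1 = 23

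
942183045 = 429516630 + 512666415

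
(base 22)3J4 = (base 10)1874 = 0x752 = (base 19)53C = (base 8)3522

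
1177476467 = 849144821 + 328331646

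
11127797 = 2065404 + 9062393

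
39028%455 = 353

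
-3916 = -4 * 979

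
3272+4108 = 7380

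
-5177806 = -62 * 83513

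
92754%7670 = 714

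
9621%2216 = 757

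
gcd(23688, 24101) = 7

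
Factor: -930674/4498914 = -1 * 3^(-1) * 7^(-1) * 17^(-1) * 6301^(-1) * 465337^1 = -465337/2249457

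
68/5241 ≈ 0.0130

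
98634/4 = 49317/2 = 24658.50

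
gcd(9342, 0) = 9342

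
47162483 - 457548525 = -410386042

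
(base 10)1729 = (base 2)11011000001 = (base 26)2ed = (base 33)1jd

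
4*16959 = 67836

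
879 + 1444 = 2323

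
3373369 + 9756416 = 13129785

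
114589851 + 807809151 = 922399002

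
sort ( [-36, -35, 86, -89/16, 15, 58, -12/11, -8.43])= [-36, -35, -8.43, -89/16, -12/11, 15, 58, 86]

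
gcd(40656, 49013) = 1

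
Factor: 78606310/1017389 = 2^1*5^1*31^(-1)*37^(-1)*887^(-1)*7860631^1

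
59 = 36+23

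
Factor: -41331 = -1 * 3^1 * 23^1 * 599^1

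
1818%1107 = 711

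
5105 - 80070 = -74965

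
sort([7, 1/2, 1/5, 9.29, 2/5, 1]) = [1/5, 2/5, 1/2, 1, 7, 9.29]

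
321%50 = 21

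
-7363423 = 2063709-9427132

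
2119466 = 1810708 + 308758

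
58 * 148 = 8584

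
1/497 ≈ 0.00201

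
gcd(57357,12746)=6373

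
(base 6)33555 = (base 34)43p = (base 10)4751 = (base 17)g78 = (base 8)11217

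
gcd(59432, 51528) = 152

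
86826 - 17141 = 69685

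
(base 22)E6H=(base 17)16G6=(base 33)6BS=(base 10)6925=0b1101100001101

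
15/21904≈0.000685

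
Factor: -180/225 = -1*2^2*5^(-1) = -4/5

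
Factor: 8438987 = 17^1*661^1*751^1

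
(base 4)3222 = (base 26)90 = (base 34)6u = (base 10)234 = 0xea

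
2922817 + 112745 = 3035562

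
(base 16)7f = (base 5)1002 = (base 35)3m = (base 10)127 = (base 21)61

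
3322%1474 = 374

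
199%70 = 59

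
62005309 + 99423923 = 161429232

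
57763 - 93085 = -35322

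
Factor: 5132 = 2^2*1283^1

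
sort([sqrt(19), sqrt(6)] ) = [sqrt(6), sqrt(19)] 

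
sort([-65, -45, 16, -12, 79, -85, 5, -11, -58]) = [-85, -65, -58, -45, -12, -11, 5, 16, 79]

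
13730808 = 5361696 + 8369112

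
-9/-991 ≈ 0.00908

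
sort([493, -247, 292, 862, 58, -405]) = [-405, -247, 58, 292, 493, 862]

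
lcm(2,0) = 0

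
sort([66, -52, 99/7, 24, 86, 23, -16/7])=[-52, -16/7, 99/7, 23, 24, 66, 86]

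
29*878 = 25462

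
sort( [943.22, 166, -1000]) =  [-1000, 166, 943.22]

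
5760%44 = 40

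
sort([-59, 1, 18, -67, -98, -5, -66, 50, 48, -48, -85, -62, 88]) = [-98, -85, -67, -66, -62, -59, -48, -5, 1, 18, 48, 50, 88]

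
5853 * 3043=17810679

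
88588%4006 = 456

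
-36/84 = -3/7 ≈ -0.429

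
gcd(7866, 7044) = 6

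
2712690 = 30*90423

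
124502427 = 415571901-291069474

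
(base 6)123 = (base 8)63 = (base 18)2f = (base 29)1m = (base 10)51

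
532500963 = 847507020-315006057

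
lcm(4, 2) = 4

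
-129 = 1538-1667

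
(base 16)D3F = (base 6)23411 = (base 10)3391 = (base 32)39V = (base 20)89B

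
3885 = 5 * 777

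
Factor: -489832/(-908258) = 2^2*7^1*13^(-1)*181^(-1)*193^(-1)*8747^1 = 244916/454129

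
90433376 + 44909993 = 135343369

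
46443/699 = 66+103/233 ≈ 66.44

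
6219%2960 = 299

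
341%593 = 341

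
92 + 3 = 95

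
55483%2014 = 1105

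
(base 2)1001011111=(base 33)id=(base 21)17j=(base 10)607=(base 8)1137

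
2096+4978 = 7074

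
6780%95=35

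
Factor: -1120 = -1*2^5*5^1*7^1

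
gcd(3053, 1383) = 1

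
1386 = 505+881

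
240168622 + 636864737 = 877033359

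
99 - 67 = 32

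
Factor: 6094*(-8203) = -1*2^1*11^1*13^1*277^1*631^1 = -49989082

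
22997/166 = 138 + 89/166 ≈ 138.54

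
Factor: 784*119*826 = 2^5*7^4*17^1*59^1 = 77062496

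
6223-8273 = -2050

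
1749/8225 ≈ 0.213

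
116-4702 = -4586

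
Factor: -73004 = -1*2^2*18251^1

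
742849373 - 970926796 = -228077423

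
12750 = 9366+3384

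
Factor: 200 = 2^3 * 5^2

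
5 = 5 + 0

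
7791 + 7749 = 15540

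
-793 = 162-955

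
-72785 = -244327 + 171542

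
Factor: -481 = -1 * 13^1 * 37^1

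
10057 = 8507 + 1550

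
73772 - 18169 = 55603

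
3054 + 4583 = 7637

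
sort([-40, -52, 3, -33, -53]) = [-53, -52, -40, -33, 3]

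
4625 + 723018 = 727643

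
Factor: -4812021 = -1*3^3*178223^1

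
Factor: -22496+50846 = 2^1 * 3^4 * 5^2 * 7^1 = 28350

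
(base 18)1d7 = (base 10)565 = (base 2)1000110101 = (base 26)lj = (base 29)je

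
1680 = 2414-734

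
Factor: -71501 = -1 * 127^1 * 563^1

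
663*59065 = 39160095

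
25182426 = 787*31998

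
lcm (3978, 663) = 3978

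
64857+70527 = 135384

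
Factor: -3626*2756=-1*2^3*7^2*13^1*37^1*53^1=-9993256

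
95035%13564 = 87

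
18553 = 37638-19085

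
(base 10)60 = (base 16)3c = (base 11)55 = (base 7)114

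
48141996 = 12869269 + 35272727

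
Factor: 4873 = 11^1*443^1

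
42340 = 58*730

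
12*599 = 7188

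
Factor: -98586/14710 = -1 * 3^2 * 5^(-1) * 1471^(-1) * 5477^1 = -49293/7355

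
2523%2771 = 2523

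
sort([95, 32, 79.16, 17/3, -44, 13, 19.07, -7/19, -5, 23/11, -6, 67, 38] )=[-44, -6, -5, -7/19, 23/11, 17/3, 13, 19.07, 32, 38, 67, 79.16, 95] 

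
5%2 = 1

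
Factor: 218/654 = 3^(-1) = 1/3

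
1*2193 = 2193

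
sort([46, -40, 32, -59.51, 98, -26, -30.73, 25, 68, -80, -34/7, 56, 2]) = [-80, -59.51, -40, -30.73, -26, -34/7, 2, 25, 32, 46, 56, 68, 98]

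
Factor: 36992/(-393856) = -1 * 17^1 * 181^(-1) = -17/181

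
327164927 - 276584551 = 50580376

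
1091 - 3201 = -2110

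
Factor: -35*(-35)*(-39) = -1*3^1*5^2*7^2*13^1 = -47775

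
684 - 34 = 650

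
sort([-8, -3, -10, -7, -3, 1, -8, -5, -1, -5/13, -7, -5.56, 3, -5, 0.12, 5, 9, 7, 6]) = [-10, -8, -8, -7, -7, -5.56, -5, -5, -3, -3, -1, -5/13, 0.12, 1, 3, 5, 6, 7, 9]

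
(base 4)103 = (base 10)19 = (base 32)j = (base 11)18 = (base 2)10011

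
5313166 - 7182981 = -1869815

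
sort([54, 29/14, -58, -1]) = [-58, -1, 29/14, 54]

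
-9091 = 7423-16514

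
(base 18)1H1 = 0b1001110111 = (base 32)JN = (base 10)631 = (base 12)447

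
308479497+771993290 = 1080472787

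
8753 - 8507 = 246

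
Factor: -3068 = -1*2^2*13^1*59^1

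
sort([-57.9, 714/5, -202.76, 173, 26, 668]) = [-202.76, -57.9, 26, 714/5, 173, 668]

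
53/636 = 1/12 ≈ 0.0833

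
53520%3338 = 112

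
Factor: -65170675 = -1 * 5^2 * 103^1 * 25309^1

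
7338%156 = 6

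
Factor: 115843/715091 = 7^1*19^1*821^(-1) = 133/821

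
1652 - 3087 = -1435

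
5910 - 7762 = -1852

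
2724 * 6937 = 18896388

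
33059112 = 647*51096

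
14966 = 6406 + 8560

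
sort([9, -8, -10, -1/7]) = [-10, -8, -1/7, 9]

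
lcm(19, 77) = 1463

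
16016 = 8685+7331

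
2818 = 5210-2392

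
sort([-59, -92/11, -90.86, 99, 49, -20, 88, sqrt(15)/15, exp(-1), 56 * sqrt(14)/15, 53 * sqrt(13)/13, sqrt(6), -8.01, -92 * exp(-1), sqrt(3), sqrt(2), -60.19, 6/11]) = [-90.86, -60.19, -59, -92 * exp(-1), -20, -92/11, -8.01, sqrt(15)/15, exp(-1), 6/11, sqrt(2), sqrt(3), sqrt(6), 56 * sqrt(14)/15, 53 * sqrt(13)/13, 49, 88, 99]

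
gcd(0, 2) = 2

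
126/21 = 6 = 6.00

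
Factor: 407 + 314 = 7^1*103^1 = 721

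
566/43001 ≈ 0.0132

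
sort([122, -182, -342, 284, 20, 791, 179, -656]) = [-656, -342, -182, 20, 122, 179, 284, 791]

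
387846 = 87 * 4458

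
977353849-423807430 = 553546419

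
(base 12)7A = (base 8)136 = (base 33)2S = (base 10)94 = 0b1011110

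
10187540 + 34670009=44857549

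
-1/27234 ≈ -0.0000367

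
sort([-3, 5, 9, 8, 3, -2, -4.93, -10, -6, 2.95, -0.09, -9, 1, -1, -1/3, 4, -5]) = [-10, -9, -6, -5, -4.93, -3, -2, -1, -1/3, -0.09, 1, 2.95, 3, 4, 5, 8, 9]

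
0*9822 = 0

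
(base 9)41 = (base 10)37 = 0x25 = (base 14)29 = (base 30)17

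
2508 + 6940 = 9448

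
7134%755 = 339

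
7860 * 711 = 5588460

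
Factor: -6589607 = -1*6589607^1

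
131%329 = 131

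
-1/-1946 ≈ 0.000514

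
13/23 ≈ 0.565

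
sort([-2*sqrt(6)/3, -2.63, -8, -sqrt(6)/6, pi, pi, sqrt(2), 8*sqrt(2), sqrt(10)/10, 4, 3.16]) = [-8, -2.63, -2*sqrt(6)/3, -sqrt(6)/6, sqrt(10)/10, sqrt(2), pi, pi, 3.16, 4, 8*sqrt(2)]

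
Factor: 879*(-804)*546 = -1*2^3*3^3*7^1*13^1*67^1*293^1 = -385866936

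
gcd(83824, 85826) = 26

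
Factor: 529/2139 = 3^(-1)*23^1*31^(-1) = 23/93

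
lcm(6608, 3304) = 6608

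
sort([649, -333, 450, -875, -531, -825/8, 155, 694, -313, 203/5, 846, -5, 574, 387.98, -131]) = [-875, -531, -333, -313, -131, -825/8, -5, 203/5, 155, 387.98, 450, 574, 649, 694, 846]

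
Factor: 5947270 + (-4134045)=5^2 * 29^1 * 41^1 * 61^1=1813225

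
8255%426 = 161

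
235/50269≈0.00467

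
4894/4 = 2447/2 = 1223.50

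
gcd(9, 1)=1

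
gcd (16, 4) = 4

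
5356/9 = 595+1/9 ≈ 595.11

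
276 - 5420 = -5144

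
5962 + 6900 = 12862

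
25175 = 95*265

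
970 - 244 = 726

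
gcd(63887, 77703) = 1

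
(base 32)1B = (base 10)43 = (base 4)223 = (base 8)53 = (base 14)31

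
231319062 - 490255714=-258936652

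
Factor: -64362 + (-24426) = -1*2^2*3^1*7^2*151^1 = -88788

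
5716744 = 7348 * 778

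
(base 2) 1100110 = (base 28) 3i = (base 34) 30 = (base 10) 102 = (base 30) 3c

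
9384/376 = 1173/47 ≈ 24.96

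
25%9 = 7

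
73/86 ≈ 0.849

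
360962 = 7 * 51566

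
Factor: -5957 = -1 * 7^1 * 23^1 * 37^1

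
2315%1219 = 1096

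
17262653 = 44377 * 389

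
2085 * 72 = 150120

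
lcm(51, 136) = 408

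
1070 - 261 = 809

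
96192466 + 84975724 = 181168190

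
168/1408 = 21/176 ≈ 0.119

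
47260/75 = 630+2/15 ≈ 630.13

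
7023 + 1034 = 8057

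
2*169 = 338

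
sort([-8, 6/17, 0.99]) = [-8, 6/17, 0.99]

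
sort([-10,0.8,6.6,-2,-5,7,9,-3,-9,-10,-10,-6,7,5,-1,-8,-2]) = [-10,-10,-10,-9,-8,-6,-5,-3,-2,-2,-1,0.8,5,6.6,7,7,9]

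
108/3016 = 27/754≈0.0358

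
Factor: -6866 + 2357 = -1*3^3*167^1 = -4509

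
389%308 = 81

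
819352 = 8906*92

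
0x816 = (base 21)4ec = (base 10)2070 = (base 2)100000010110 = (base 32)20m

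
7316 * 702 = 5135832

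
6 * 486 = 2916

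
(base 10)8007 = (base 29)9f3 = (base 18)16cf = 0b1111101000111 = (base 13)384c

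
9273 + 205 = 9478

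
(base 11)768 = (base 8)1631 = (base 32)sp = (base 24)1e9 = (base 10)921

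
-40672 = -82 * 496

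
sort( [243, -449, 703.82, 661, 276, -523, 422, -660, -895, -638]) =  [-895, -660, -638, -523, -449, 243, 276, 422, 661, 703.82]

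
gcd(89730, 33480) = 90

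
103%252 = 103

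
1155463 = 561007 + 594456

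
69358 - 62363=6995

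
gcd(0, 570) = 570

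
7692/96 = 641/8 ≈ 80.13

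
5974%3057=2917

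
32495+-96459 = -63964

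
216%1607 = 216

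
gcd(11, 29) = 1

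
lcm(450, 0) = 0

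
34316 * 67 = 2299172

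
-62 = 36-98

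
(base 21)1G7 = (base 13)484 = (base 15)374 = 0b1100010000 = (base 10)784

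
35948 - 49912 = -13964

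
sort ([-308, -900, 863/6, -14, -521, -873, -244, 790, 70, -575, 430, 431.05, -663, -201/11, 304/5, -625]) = [-900, -873, -663, -625, -575, -521, -308, -244, -201/11, -14, 304/5, 70, 863/6, 430, 431.05, 790]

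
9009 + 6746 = 15755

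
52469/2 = 26234+1/2 = 26234.50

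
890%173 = 25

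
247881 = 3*82627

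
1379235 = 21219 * 65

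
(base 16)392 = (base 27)16n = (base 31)tf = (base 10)914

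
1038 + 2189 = 3227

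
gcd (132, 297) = 33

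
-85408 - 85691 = -171099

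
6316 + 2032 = 8348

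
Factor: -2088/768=-1 * 2^(-5) * 3^1 * 29^1=-87/32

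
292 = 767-475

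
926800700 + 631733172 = 1558533872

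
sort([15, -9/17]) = [-9/17, 15]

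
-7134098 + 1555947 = -5578151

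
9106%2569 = 1399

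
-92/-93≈0.989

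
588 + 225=813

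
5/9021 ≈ 0.000554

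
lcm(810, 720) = 6480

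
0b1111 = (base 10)15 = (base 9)16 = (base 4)33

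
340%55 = 10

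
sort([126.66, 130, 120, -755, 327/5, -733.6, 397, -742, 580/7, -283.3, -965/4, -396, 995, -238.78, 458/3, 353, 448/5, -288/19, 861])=[-755, -742, -733.6, -396, -283.3, -965/4, -238.78, -288/19, 327/5, 580/7, 448/5, 120, 126.66, 130, 458/3, 353, 397, 861, 995]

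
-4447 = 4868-9315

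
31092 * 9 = 279828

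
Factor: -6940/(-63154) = 2^1*5^1*7^(-1)*13^(-1) = 10/91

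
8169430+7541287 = 15710717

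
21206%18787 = 2419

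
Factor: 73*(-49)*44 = -1*2^2*7^2*11^1*73^1 = -157388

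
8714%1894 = 1138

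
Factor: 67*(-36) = -1*2^2*3^2*67^1 = -2412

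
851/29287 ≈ 0.0291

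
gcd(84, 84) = 84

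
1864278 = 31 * 60138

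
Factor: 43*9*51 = 3^3*17^1*43^1 = 19737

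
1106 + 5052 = 6158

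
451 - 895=-444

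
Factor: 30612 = 2^2*3^1*2551^1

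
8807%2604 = 995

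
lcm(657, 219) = 657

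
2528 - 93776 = -91248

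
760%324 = 112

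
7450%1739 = 494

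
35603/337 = 105 + 218/337 ≈ 105.65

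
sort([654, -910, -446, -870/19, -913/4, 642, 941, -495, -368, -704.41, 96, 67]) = [-910, -704.41, -495, -446, -368, -913/4, -870/19, 67, 96, 642, 654, 941]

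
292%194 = 98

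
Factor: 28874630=2^1*5^1*2887463^1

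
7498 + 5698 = 13196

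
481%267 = 214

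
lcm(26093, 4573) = 443581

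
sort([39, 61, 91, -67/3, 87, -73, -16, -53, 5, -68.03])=[-73, -68.03, -53, -67/3, -16, 5, 39, 61, 87, 91]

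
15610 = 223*70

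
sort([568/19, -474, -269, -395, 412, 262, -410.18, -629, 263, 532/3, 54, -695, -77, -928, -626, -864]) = [-928, -864, -695, -629, -626, -474, -410.18, -395, -269, -77, 568/19, 54, 532/3, 262, 263, 412]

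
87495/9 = 9721 + 2/3 ≈ 9721.67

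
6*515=3090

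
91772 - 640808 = -549036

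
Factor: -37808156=-1*2^2*9452039^1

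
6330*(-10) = -63300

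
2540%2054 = 486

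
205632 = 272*756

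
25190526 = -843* (-29882)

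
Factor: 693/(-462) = -1 * 2^(-1) * 3^1 = -3/2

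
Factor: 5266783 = 281^1 * 18743^1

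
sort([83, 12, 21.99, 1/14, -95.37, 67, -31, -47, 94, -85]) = [-95.37, -85, -47, -31, 1/14, 12, 21.99, 67, 83, 94]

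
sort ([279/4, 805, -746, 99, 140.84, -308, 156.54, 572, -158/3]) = [-746, -308, -158/3, 279/4, 99, 140.84, 156.54, 572, 805]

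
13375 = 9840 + 3535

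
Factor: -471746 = -1*2^1*11^1*41^1*523^1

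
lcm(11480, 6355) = 355880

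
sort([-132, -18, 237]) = [-132, -18, 237]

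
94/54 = 47/27 ≈ 1.74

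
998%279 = 161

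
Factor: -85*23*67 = -1*5^1*17^1*23^1*67^1 = -130985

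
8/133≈0.0602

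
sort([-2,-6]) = [-6,-2]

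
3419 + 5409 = 8828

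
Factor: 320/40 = 2^3 = 8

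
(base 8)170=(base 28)48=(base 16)78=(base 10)120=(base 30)40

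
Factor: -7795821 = -1 * 3^1 * 11^1 * 337^1 * 701^1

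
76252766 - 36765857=39486909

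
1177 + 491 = 1668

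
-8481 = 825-9306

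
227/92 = 2 + 43/92 ≈ 2.47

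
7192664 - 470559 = 6722105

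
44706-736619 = -691913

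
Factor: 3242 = 2^1*1621^1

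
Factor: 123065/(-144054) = -1*2^(-1)*3^(-2)*5^1*53^(-1)*163^1 = -815/954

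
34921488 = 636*54908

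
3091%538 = 401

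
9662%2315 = 402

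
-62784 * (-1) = 62784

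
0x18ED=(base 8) 14355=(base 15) 1D56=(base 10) 6381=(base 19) HCG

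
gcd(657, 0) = 657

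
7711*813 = 6269043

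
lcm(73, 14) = 1022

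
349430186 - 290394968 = 59035218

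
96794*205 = 19842770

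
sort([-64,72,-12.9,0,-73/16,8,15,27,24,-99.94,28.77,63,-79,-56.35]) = [-99.94,-79,-64,-56.35,-12.9,-73/16,0,8,15,24,27,28.77,63,72]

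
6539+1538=8077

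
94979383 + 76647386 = 171626769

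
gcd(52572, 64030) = 674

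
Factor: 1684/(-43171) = -1*2^2*23^(-1)*421^1*1877^(-1)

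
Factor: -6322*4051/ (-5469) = 2^1*3^ (-1)*29^1*109^1*1823^ (-1)*4051^1 = 25610422/5469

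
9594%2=0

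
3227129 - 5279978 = -2052849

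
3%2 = 1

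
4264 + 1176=5440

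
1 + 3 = 4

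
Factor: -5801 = -1 * 5801^1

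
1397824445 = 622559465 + 775264980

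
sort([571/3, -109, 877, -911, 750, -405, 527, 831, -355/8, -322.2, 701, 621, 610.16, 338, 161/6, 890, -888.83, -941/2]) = [-911, -888.83, -941/2, -405, -322.2, -109, -355/8, 161/6, 571/3, 338, 527, 610.16, 621, 701, 750, 831, 877, 890]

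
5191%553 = 214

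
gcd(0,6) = 6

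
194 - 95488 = -95294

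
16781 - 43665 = -26884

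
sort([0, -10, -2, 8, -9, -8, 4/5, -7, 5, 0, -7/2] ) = [-10, -9, -8, -7, -7/2, -2, 0, 0, 4/5, 5, 8] 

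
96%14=12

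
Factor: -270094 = -1 * 2^1 * 11^1 * 12277^1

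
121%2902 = 121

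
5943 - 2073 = 3870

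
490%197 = 96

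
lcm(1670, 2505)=5010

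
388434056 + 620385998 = 1008820054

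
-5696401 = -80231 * 71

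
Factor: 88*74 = 2^4*11^1*37^1 = 6512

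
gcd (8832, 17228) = 4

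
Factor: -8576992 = -1*2^5*109^1*2459^1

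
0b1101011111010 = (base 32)6nq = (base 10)6906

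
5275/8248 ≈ 0.640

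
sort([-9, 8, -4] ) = [-9, -4, 8] 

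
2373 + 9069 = 11442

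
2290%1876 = 414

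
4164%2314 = 1850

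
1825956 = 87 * 20988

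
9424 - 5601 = 3823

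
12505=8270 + 4235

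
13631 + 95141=108772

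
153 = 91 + 62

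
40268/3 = 13422 + 2/3 ≈ 13422.67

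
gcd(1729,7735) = 91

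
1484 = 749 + 735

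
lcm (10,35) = 70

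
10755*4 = 43020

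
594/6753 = 198/2251 ≈ 0.0880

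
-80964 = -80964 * 1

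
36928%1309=276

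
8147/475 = 17 + 72/475 ≈ 17.15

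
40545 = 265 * 153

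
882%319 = 244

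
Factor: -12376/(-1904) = 2^(-1)*13^1 = 13/2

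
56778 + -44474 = 12304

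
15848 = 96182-80334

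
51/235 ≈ 0.217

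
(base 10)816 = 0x330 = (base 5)11231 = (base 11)682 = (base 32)pg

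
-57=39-96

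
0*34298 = 0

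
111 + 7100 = 7211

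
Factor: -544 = -1 * 2^5 * 17^1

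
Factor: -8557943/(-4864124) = 2^(-2)*47^(-1)*1787^1*4789^1*25873^(-1)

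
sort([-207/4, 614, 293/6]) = [-207/4, 293/6, 614]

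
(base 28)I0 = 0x1F8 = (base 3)200200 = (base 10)504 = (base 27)II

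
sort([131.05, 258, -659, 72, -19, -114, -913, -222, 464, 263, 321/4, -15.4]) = [-913, -659, -222, -114, -19, -15.4, 72, 321/4, 131.05, 258, 263, 464]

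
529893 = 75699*7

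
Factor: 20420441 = 751^1 * 27191^1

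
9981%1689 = 1536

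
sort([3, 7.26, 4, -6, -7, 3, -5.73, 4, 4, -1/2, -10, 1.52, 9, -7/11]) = [-10, -7, -6, -5.73, -7/11, -1/2, 1.52, 3, 3, 4, 4, 4, 7.26, 9]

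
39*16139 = 629421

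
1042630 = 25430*41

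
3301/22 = 150 + 1/22 ≈ 150.05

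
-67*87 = -5829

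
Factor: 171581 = 17^1 * 10093^1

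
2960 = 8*370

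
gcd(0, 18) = 18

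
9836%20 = 16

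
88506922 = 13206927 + 75299995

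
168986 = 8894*19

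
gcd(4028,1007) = 1007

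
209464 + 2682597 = 2892061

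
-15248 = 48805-64053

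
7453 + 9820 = 17273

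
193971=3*64657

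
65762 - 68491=-2729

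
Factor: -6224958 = -1*2^1*3^3*17^1*6781^1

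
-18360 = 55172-73532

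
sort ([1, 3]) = [1, 3]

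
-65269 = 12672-77941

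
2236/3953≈0.566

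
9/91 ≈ 0.0989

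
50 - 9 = 41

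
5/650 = 1/130 ≈ 0.00769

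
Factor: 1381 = 1381^1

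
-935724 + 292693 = -643031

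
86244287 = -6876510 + 93120797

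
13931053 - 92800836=-78869783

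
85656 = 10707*8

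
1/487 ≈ 0.00205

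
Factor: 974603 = 7^1*29^1*4801^1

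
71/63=1 + 8/63 ≈ 1.13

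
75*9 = 675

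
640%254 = 132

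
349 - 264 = 85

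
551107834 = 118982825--432125009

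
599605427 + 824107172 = 1423712599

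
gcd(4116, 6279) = 21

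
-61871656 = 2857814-64729470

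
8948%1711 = 393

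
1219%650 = 569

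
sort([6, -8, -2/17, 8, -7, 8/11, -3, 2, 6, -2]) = [-8, -7, -3, -2, -2/17, 8/11, 2, 6, 6, 8]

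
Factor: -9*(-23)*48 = 2^4*3^3*23^1 = 9936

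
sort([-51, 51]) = [-51, 51]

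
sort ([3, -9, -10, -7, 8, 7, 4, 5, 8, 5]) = [-10, -9, -7, 3, 4, 5, 5, 7, 8, 8]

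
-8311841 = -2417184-5894657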